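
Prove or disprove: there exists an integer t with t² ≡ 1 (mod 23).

t = 1

Take t = 1. Then 1² = 1, and since 0 ≤ 1 < 23 this is already reduced: 1² ≡ 1 (mod 23).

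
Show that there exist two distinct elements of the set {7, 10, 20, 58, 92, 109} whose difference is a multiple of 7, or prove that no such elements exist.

Reduce each element modulo 7: 7↦0, 10↦3, 20↦6, 58↦2, 92↦1, 109↦4.
No residue repeats among the 6 elements, so no pair has difference ≡ 0 (mod 7).

No, no such pair exists.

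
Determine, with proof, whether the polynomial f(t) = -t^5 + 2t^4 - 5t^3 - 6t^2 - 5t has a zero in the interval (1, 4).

The endpoint values f(1) = -15 and f(4) = -948 are both negative. Claim: f(t) < 0 for every t in (1, 4).
Shift to the endpoint 1: with t = 1 + u (0 < u < 3), one computes f(1 + u) = -u^5 - 3u^4 - 7u^3 - 19u^2 - 29u - 15.
All 6 nonzero coefficients of this polynomial in u are negative; hence for u > 0 the value is a sum of negative terms (the constant -15 among them).
So f is strictly negative on (1, 4); no root exists in the interval.

f has no root in that interval.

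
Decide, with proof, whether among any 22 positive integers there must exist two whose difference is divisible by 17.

Partition the integers by their residue mod 17; there are 17 classes.
Placing 22 integers into 17 classes, some class receives at least two — say a and b.
Their difference a − b is then a multiple of 17.

Yes.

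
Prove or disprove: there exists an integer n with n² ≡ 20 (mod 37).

There is no such integer.

37 is prime, so by Euler's criterion 20 is a square mod 37 iff 20^((37−1)/2) = 20^18 ≡ 1 (mod 37).
Repeated squaring mod 37: 20^2 = 400 ≡ 30; 20^4 ≡ 30² = 900 ≡ 12; 20^8 ≡ 12² = 144 ≡ 33; 20^16 ≡ 33² = 1089 ≡ 16.
Since 18 = 16 + 2, 20^18 ≡ 16 · 30; multiplying out mod 37: 16·30 = 480 ≡ 36. Thus 20^18 ≡ 36 ≡ −1 (mod 37).
By Euler's criterion 20 is a quadratic non-residue mod 37: no n satisfies n² ≡ 20 (mod 37).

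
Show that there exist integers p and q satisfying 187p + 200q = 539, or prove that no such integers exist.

187 and 200 are coprime, so 187p + 200q ranges over all of ℤ.
Dividing repeatedly: 200 = 1·187 + 13, 187 = 14·13 + 5, 13 = 2·5 + 3, 5 = 1·3 + 2, 3 = 1·2 + 1, 2 = 2·1 + 0.
Back-substituting, 1 = 3 − 1·2 = 3 − (5 − 1·3) = −5 + 2·3 = −5 + 2·(13 − 2·5) = 2·13 − 5·5 = 2·13 − 5·(187 − 14·13) = −5·187 + 72·13 = −5·187 + 72·(200 − 1·187) = 72·200 − 77·187; that is, 187·(-77) + 200·72 = 1.
Scaling by 539 gives the particular solution (p, q) = (-41503, 38808).
Adding 208·200 to p and subtracting 208·187 from q gives the tidier solution (97, -88).
Check: 187·97 + 200·(-88) = 18139 − 17600 = 539. ✓

p = 97, q = -88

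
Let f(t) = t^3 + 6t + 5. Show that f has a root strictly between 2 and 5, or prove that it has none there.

Evaluate at the endpoints: f(2) = 25, f(5) = 160 — same sign (positive).
f'(t) = 3t^2 + 6 has discriminant 0² − 4·3·6 = -72 < 0, so f' has no real roots and is positive for every real t.
Hence f is strictly increasing on ℝ, and in particular on [2, 5]. A strictly monotone function with same-sign endpoint values stays positive on the whole interval, so f has no zero in (2, 5).

No.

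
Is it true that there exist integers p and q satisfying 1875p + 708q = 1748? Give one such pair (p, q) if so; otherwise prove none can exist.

Any value of 1875p + 708q is a multiple of gcd(1875, 708) = 3.
But 1748 = 3·582 + 2, so 3 ∤ 1748.
Hence no integers p, q satisfy the equation.

No such integers exist.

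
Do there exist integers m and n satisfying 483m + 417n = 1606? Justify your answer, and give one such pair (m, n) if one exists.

Any value of 483m + 417n is a multiple of gcd(483, 417) = 3.
However 1606 leaves remainder 1 on division by 3.
Therefore 483m + 417n = 1606 has no solution in integers.

There are no such integers.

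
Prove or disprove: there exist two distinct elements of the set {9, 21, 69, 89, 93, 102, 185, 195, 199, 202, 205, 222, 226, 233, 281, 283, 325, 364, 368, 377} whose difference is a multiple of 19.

9 and 199 are such a pair.

Both 9 and 199 leave remainder 9 on division by 19; their difference 190 = 10·19 is a multiple of 19.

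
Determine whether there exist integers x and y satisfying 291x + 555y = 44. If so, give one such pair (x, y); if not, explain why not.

gcd(291, 555) = 3, so every integer of the form 291x + 555y is a multiple of 3.
But 44 = 3·14 + 2, so 3 ∤ 44.
Therefore 291x + 555y = 44 has no solution in integers.

No, no such integers exist.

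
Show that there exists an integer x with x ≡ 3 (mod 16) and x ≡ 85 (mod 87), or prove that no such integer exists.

The moduli 16 and 87 are coprime, so by the Chinese Remainder Theorem a unique solution modulo 1392 exists.
Write x = 3 + 16t and require 3 + 16t ≡ 85 (mod 87), i.e. 16t ≡ 82 (mod 87).
Invert 16 mod 87 by the Euclidean algorithm: 87 = 5·16 + 7, 16 = 2·7 + 2, 7 = 3·2 + 1, 2 = 2·1 + 0; back-substituting, 1 = 7 − 3·2 = 7 − 3·(16 − 2·7) = −3·16 + 7·7 = −3·16 + 7·(87 − 5·16) = 7·87 − 38·16. Hence 16·(-38) ≡ 1, so 16⁻¹ ≡ -38 ≡ 49 (mod 87).
Therefore t ≡ 49·82 = 4018 ≡ 16 (mod 87).
Taking t = 16 gives x = 3 + 16·16 = 259.
Check: 259 mod 16 = 3, 259 mod 87 = 85. ✓

x = 259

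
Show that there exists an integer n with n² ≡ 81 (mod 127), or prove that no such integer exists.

n = 9

Take n = 9. Then 9² = 81, and since 0 ≤ 81 < 127 this is already reduced: 9² ≡ 81 (mod 127).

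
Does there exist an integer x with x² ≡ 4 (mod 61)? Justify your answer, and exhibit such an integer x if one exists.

x = 59

Take x = 59. Then 59² = 3481 = 57·61 + 4, so 59² ≡ 4 (mod 61).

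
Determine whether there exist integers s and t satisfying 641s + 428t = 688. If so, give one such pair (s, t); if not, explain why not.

s = 168, t = -250

Since gcd(641, 428) = 1, every integer is an integer combination of 641 and 428.
Dividing repeatedly: 641 = 1·428 + 213, 428 = 2·213 + 2, 213 = 106·2 + 1, 2 = 2·1 + 0.
Unwinding: 1 = 213 − 106·2 = 213 − 106·(428 − 2·213) = −106·428 + 213·213 = −106·428 + 213·(641 − 1·428) = 213·641 − 319·428, i.e. 641·213 + 428·(-319) = 1.
Scaling by 688 gives the particular solution (s, t) = (146544, -219472).
The general solution is s = 146544 + 428k, t = -219472 − 641k; taking k = -342 gives the smaller pair s = 168, t = -250.
Indeed 641·168 + 428·(-250) = 107688 − 107000 = 688.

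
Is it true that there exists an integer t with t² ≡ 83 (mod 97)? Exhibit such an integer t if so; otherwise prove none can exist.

There is no such integer.

97 is prime, so by Euler's criterion 83 is a square mod 97 iff 83^((97−1)/2) = 83^48 ≡ 1 (mod 97).
Squaring successively (mod 97): 83^2 = 6889 ≡ 2; 83^4 ≡ 2² = 4 ≡ 4; 83^8 ≡ 4² = 16 ≡ 16; 83^16 ≡ 16² = 256 ≡ 62; 83^32 ≡ 62² = 3844 ≡ 61.
Since 48 = 32 + 16, 83^48 ≡ 61 · 62; multiplying out mod 97: 61·62 = 3782 ≡ 96. Thus 83^48 ≡ 96 ≡ −1 (mod 97).
By Euler's criterion 83 is a quadratic non-residue mod 97: no t satisfies t² ≡ 83 (mod 97).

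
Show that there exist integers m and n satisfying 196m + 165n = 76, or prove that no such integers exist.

196 and 165 are coprime, so 196m + 165n ranges over all of ℤ.
Run the Euclidean algorithm on 196 and 165: 196 = 1·165 + 31, 165 = 5·31 + 10, 31 = 3·10 + 1, 10 = 10·1 + 0.
Unwinding: 1 = 31 − 3·10 = 31 − 3·(165 − 5·31) = −3·165 + 16·31 = −3·165 + 16·(196 − 1·165) = 16·196 − 19·165, i.e. 196·16 + 165·(-19) = 1.
Times 76: 196·1216 + 165·(-1444) = 76, so (1216, -1444) solves it.
Shifting by a multiple of (165, −196) keeps it a solution: m = 1216 − 7·165 = 61, n = -1444 + 7·196 = -72.
Indeed 196·61 + 165·(-72) = 11956 − 11880 = 76.

m = 61, n = -72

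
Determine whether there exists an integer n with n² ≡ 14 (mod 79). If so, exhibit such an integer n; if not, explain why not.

79 is prime, so by Euler's criterion 14 is a square mod 79 iff 14^((79−1)/2) = 14^39 ≡ 1 (mod 79).
Squaring successively (mod 79): 14^2 = 196 ≡ 38; 14^4 ≡ 38² = 1444 ≡ 22; 14^8 ≡ 22² = 484 ≡ 10; 14^16 ≡ 10² = 100 ≡ 21; 14^32 ≡ 21² = 441 ≡ 46.
Since 39 = 32 + 4 + 2 + 1, 14^39 ≡ 46 · 22 · 38 · 14; multiplying out mod 79: 46·22 = 1012 ≡ 64, then 64·38 = 2432 ≡ 62, then 62·14 = 868 ≡ 78. Thus 14^39 ≡ 78 ≡ −1 (mod 79).
The value −1 means 14 is a non-residue modulo 79, so n² ≡ 14 (mod 79) is impossible.

No, no such integer exists.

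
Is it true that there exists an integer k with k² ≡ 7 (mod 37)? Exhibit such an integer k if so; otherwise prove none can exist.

k = 28 works: 28² = 784, and 784 − 7 = 777 = 21·37.

k = 28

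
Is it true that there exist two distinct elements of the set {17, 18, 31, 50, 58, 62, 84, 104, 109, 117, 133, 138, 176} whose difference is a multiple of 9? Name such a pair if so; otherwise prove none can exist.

Reduce each element mod 9: 17↦8, 18↦0, 31↦4, 50↦5, 58↦4, 62↦8, 84↦3, 104↦5, 109↦1, 117↦0, 133↦7, 138↦3, 176↦5. The residue 8 repeats (at 17 and 62), and 62 − 17 = 45 = 5·9.

The pair (17, 62) works.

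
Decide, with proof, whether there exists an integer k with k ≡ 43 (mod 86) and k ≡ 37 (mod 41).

k = 1677

Since 86 and 41 share no common factor, CRT says the pair of congruences has a solution (unique mod 3526).
Write k = 43 + 86t and require 43 + 86t ≡ 37 (mod 41), i.e. 86t ≡ 35 (mod 41).
86 ≡ 4 (mod 41), so this reads 4t ≡ 35 (mod 41). To invert 4 modulo 41: 41 = 10·4 + 1, 4 = 4·1 + 0, and unwinding, 1 = 41 − 10·4. Thus 4⁻¹ ≡ -10 ≡ 31 (mod 41).
Multiplying by 31: t ≡ 31·35 = 1085 ≡ 19 (mod 41).
Taking t = 19 gives k = 43 + 86·19 = 1677.
Check: 1677 mod 86 = 43, 1677 mod 41 = 37. ✓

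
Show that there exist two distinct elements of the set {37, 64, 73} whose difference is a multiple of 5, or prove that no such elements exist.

No, no such pair exists.

Reduce each element modulo 5: 37↦2, 64↦4, 73↦3.
No residue repeats among the 3 elements, so no pair has difference ≡ 0 (mod 5).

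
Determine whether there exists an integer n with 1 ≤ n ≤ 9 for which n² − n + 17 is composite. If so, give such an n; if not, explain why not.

The values for n = 1, 2, …, 9 are 17, 19, 23, 29, 37, 47, 59, 73, 89, and each of these is prime.
So no value in the range makes the expression composite.

There is no such integer n in that range.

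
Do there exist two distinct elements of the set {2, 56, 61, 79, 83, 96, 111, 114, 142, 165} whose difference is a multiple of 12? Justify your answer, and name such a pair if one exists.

Two integers differ by a multiple of 12 exactly when they have the same residue mod 12. The residues are 2↦2, 56↦8, 61↦1, 79↦7, 83↦11, 96↦0, 111↦3, 114↦6, 142↦10, 165↦9.
These 10 residues are pairwise different, hence no difference of two elements is divisible by 12.

No, no such pair exists.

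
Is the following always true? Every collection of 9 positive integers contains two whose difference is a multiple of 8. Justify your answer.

Yes, this is always true.

Partition the integers by their residue mod 8; there are 8 classes.
Since 9 > 8, two of the 9 integers must share a residue class by the pigeonhole principle; call them a and b.
Equal remainders mean a − b ≡ 0 (mod 8), so 8 divides their difference.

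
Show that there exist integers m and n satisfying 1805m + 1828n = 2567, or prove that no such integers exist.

Since gcd(1805, 1828) = 1, every integer is an integer combination of 1805 and 1828.
Run the Euclidean algorithm on 1828 and 1805: 1828 = 1·1805 + 23, 1805 = 78·23 + 11, 23 = 2·11 + 1, 11 = 11·1 + 0.
Back-substituting, 1 = 23 − 2·11 = 23 − 2·(1805 − 78·23) = −2·1805 + 157·23 = −2·1805 + 157·(1828 − 1·1805) = 157·1828 − 159·1805; that is, 1805·(-159) + 1828·157 = 1.
Multiplying through by 2567: m = (-159)·2567 = -408153, n = 157·2567 = 403019 is a solution.
Shifting by a multiple of (1828, −1805) keeps it a solution: m = -408153 + 224·1828 = 1319, n = 403019 − 224·1805 = -1301.
Check: 1805·1319 + 1828·(-1301) = 2380795 − 2378228 = 2567. ✓

m = 1319, n = -1301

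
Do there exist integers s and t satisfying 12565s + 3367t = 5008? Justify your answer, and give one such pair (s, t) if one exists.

gcd(12565, 3367) = 7, so every integer of the form 12565s + 3367t is a multiple of 7.
However 5008 leaves remainder 3 on division by 7.
So the equation is unsolvable over ℤ.

There are no such integers.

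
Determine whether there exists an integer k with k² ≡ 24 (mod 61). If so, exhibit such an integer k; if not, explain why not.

There is no such integer.

61 is prime, so by Euler's criterion 24 is a square mod 61 iff 24^((61−1)/2) = 24^30 ≡ 1 (mod 61).
Repeated squaring mod 61: 24^2 = 576 ≡ 27; 24^4 ≡ 27² = 729 ≡ 58; 24^8 ≡ 58² = 3364 ≡ 9; 24^16 ≡ 9² = 81 ≡ 20.
Since 30 = 16 + 8 + 4 + 2, 24^30 ≡ 20 · 9 · 58 · 27; multiplying out mod 61: 20·9 = 180 ≡ 58, then 58·58 = 3364 ≡ 9, then 9·27 = 243 ≡ 60. Thus 24^30 ≡ 60 ≡ −1 (mod 61).
The value −1 means 24 is a non-residue modulo 61, so k² ≡ 24 (mod 61) is impossible.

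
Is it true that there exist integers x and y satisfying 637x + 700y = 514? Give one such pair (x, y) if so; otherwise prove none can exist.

No, no such integers exist.

Both 637 and 700 are divisible by gcd(637, 700) = 7, hence so is any combination 637x + 700y.
But 514 is not a multiple of 7 (it leaves remainder 3).
Hence no integers x, y satisfy the equation.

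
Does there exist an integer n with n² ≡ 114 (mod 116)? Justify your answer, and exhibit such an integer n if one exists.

No, no such integer exists.

Work modulo the divisor 4 of 116. If n² ≡ 114 (mod 116) then n² ≡ 2 (mod 4).
Since (4 − n)² ≡ n² (mod 4), it suffices to square n = 0, 1, …, 2: the residues are 0, 1, 0.
So the quadratic residues mod 4 are {0, 1}, and 2 is not among them.
Therefore n² ≡ 114 (mod 116) has no solution.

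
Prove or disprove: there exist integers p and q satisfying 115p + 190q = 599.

There are no such integers.

Any value of 115p + 190q is a multiple of gcd(115, 190) = 5.
But 599 = 5·119 + 4, so 5 ∤ 599.
Hence no integers p, q satisfy the equation.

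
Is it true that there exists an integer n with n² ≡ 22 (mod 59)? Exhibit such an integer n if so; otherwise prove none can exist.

n = 50

n = 50 works: 50² = 2500, and 2500 − 22 = 2478 = 42·59.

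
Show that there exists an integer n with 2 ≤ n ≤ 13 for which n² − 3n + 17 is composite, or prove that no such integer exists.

n = 11

At n = 11: 11² − 3·11 + 17 = 105 = 3·35, which is composite.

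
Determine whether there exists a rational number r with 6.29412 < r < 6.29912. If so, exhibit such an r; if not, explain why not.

Look for a denominator N such that an integer falls strictly between N·6.29412 and N·6.29912. N = 27 works: 27·6.29412 = 169.94124 < 170 < 170.07624 = 27·6.29912.
Hence 170/27 is a rational number with 6.29412 < 170/27 < 6.29912.

r = 170/27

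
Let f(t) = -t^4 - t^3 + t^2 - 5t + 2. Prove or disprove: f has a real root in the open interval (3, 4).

f has no root in that interval.

f(3) = -112 and f(4) = -322, both negative, so a sign-change argument is unavailable; we show f keeps this sign on the whole interval.
Shift to the endpoint 3: with t = 3 + u (0 < u < 1), one computes f(3 + u) = -u^4 - 13u^3 - 62u^2 - 134u - 112.
All 5 nonzero coefficients of this polynomial in u are negative; hence for u > 0 the value is a sum of negative terms (the constant -112 among them).
So f is strictly negative on (3, 4); no root exists in the interval.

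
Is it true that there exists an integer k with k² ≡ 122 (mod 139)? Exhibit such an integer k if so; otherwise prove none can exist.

k = 119 works: 119² = 14161, and 14161 − 122 = 14039 = 101·139.

k = 119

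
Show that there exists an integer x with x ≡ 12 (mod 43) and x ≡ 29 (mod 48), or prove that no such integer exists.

The moduli 43 and 48 are coprime, so by the Chinese Remainder Theorem a unique solution modulo 2064 exists.
Any solution of the first congruence is x = 12 + 43t; substituting into the second, 43t ≡ 29 − 12 ≡ 17 (mod 48).
Invert 43 mod 48 by the Euclidean algorithm: 48 = 1·43 + 5, 43 = 8·5 + 3, 5 = 1·3 + 2, 3 = 1·2 + 1, 2 = 2·1 + 0; back-substituting, 1 = 3 − 1·2 = 3 − (5 − 1·3) = −5 + 2·3 = −5 + 2·(43 − 8·5) = 2·43 − 17·5 = 2·43 − 17·(48 − 1·43) = −17·48 + 19·43. Hence 43·19 ≡ 1, so 43⁻¹ ≡ 19 (mod 48).
Therefore t ≡ 19·17 = 323 ≡ 35 (mod 48).
Taking t = 35 gives x = 12 + 43·35 = 1517.
Indeed 1517 ≡ 12 (mod 43) and 1517 ≡ 29 (mod 48).

x = 1517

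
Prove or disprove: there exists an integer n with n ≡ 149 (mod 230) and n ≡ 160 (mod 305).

gcd(230, 305) = 5. If n ≡ 149 (mod 230) and n ≡ 160 (mod 305), then n ≡ 149 (mod 5) and n ≡ 160 (mod 5).
But 149 mod 5 = 4 while 160 mod 5 = 0, a contradiction.
So no integer satisfies both congruences.

There is no such integer.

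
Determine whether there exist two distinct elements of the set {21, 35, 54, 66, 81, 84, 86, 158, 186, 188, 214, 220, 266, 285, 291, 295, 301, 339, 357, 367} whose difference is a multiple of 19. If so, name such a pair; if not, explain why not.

Both 35 and 54 leave remainder 16 on division by 19; their difference 19 = 1·19 is a multiple of 19.

35 and 54 are such a pair.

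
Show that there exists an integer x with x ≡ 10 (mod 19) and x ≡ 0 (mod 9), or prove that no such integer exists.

gcd(19, 9) = 1, so the Chinese Remainder Theorem guarantees exactly one residue class mod 171 satisfying both.
Any solution of the first congruence is x = 10 + 19t; substituting into the second, 19t ≡ 0 − 10 ≡ 8 (mod 9).
19 ≡ 1 (mod 9), so this reads 1t ≡ 8 (mod 9). So t ≡ 8 (mod 9).
With t = 8: x = 10 + 19·8 = 162.
Indeed 162 ≡ 10 (mod 19) and 162 ≡ 0 (mod 9).

x = 162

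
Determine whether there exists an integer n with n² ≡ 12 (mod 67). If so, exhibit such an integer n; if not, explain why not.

67 is prime, so by Euler's criterion 12 is a square mod 67 iff 12^((67−1)/2) = 12^33 ≡ 1 (mod 67).
Repeated squaring mod 67: 12^2 = 144 ≡ 10; 12^4 ≡ 10² = 100 ≡ 33; 12^8 ≡ 33² = 1089 ≡ 17; 12^16 ≡ 17² = 289 ≡ 21; 12^32 ≡ 21² = 441 ≡ 39.
Since 33 = 32 + 1, 12^33 ≡ 39 · 12; multiplying out mod 67: 39·12 = 468 ≡ 66. Thus 12^33 ≡ 66 ≡ −1 (mod 67).
By Euler's criterion 12 is a quadratic non-residue mod 67: no n satisfies n² ≡ 12 (mod 67).

No, no such integer exists.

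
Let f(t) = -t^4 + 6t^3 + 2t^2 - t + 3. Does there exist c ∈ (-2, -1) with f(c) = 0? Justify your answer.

The endpoint values f(-2) = -51 and f(-1) = -1 are both negative. Claim: f(t) < 0 for every t in (-2, -1).
Shift to the endpoint -1: with t = -1 − u (0 < u < 1), one computes f(-1 − u) = -u^4 - 10u^3 - 22u^2 - 17u - 1.
All 5 nonzero coefficients of this polynomial in u are negative; hence for u > 0 the value is a sum of negative terms (the constant -1 among them).
So f is strictly negative on (-2, -1); no root exists in the interval.

No.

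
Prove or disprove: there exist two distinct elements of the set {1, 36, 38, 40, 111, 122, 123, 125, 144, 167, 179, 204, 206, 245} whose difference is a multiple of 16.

No, no such pair exists.

Residues mod 16: 1↦1, 36↦4, 38↦6, 40↦8, 111↦15, 122↦10, 123↦11, 125↦13, 144↦0, 167↦7, 179↦3, 204↦12, 206↦14, 245↦5.
No residue repeats among the 14 elements, so no pair has difference ≡ 0 (mod 16).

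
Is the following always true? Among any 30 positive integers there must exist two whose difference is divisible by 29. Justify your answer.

Partition the integers by their residue mod 29; there are 29 classes.
Placing 30 integers into 29 classes, some class receives at least two — say a and b.
Equal remainders mean a − b ≡ 0 (mod 29), so 29 divides their difference.

True.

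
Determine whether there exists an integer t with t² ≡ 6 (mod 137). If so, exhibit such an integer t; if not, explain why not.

There is no such integer.

Apply Euler's criterion with the prime 137: 6 is a quadratic residue iff 6^68 ≡ 1 (mod 137), and a non-residue iff it is ≡ −1.
Squaring successively (mod 137): 6^2 = 36 ≡ 36; 6^4 ≡ 36² = 1296 ≡ 63; 6^8 ≡ 63² = 3969 ≡ 133; 6^16 ≡ 133² = 17689 ≡ 16; 6^32 ≡ 16² = 256 ≡ 119; 6^64 ≡ 119² = 14161 ≡ 50.
Since 68 = 64 + 4, 6^68 ≡ 50 · 63; multiplying out mod 137: 50·63 = 3150 ≡ 136. Thus 6^68 ≡ 136 ≡ −1 (mod 137).
By Euler's criterion 6 is a quadratic non-residue mod 137: no t satisfies t² ≡ 6 (mod 137).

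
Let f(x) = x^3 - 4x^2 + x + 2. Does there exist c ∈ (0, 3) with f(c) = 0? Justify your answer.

f(0) = 2 and f(3) = -4, which have opposite signs.
Since f is a polynomial it is continuous on [0, 3].
By the Intermediate Value Theorem f must vanish at some point of (0, 3).

Yes, f has a root in the interval.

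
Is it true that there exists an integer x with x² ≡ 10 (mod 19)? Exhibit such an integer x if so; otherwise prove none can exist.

No, no such integer exists.

Squares mod 19 repeat after x = 9 (as (−x)² = x²); for x = 0..9 they are 0, 1, 4, 9, 16, 6, 17, 11, 7, 5.
The set of squares mod 19 is therefore {0, 1, 4, 5, 6, 7, 9, 11, 16, 17}, which does not contain 10.
Therefore x² ≡ 10 (mod 19) has no solution.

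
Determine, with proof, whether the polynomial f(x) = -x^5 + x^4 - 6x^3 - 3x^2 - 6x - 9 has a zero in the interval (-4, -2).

The endpoint values f(-4) = 1631 and f(-2) = 87 are both positive. Claim: f(x) > 0 for every x in (-4, -2).
Shift to the endpoint -2: with x = -2 − u (0 < u < 2), one computes f(-2 − u) = u^5 + 11u^4 + 54u^3 + 137u^2 + 178u + 87.
All 6 nonzero coefficients of this polynomial in u are positive; hence for u > 0 the value is a sum of positive terms (the constant 87 among them).
Therefore f(x) > 0 throughout (-4, -2), and f has no zero there.

f has no root in that interval.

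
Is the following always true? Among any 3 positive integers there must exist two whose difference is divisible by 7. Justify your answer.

No, the set {15, 16, 17} is a counterexample.

Try 3 consecutive integers, 15, 16, 17. Their remainders mod 7 are 1, 2, 3 — pairwise different, as any 3 ≤ 7 consecutive integers have distinct residues.
Any two of them differ by at most 2 < 7 and by at least 1, so no difference is a multiple of 7.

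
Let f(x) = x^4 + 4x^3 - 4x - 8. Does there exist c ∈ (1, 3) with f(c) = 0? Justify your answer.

f(1) = -7 and f(3) = 169, which have opposite signs.
Since f is a polynomial it is continuous on [1, 3].
The Intermediate Value Theorem then guarantees some c ∈ (1, 3) with f(c) = 0.

Such a root exists.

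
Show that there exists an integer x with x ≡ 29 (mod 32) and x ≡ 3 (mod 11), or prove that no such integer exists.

x = 157

The moduli 32 and 11 are coprime, so by the Chinese Remainder Theorem a unique solution modulo 352 exists.
Any solution of the first congruence is x = 29 + 32t; substituting into the second, 32t ≡ 3 − 29 ≡ 7 (mod 11).
32 ≡ 10 (mod 11), so this reads 10t ≡ 7 (mod 11). Since 10·10 = 100 = 9·11 + 1, the inverse of 10 mod 11 is 10.
Multiplying by 10: t ≡ 10·7 = 70 ≡ 4 (mod 11).
With t = 4: x = 29 + 32·4 = 157.
Indeed 157 ≡ 29 (mod 32) and 157 ≡ 3 (mod 11).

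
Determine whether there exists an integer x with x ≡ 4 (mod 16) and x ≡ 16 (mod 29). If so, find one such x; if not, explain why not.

The moduli 16 and 29 are coprime, so by the Chinese Remainder Theorem a unique solution modulo 464 exists.
Any solution of the first congruence is x = 4 + 16t; substituting into the second, 16t ≡ 16 − 4 ≡ 12 (mod 29).
Invert 16 mod 29 by the Euclidean algorithm: 29 = 1·16 + 13, 16 = 1·13 + 3, 13 = 4·3 + 1, 3 = 3·1 + 0; back-substituting, 1 = 13 − 4·3 = 13 − 4·(16 − 1·13) = −4·16 + 5·13 = −4·16 + 5·(29 − 1·16) = 5·29 − 9·16. Hence 16·(-9) ≡ 1, so 16⁻¹ ≡ -9 ≡ 20 (mod 29).
Therefore t ≡ 20·12 = 240 ≡ 8 (mod 29).
Taking t = 8 gives x = 4 + 16·8 = 132.
Verify: 132 = 8·16 + 4 and 132 = 4·29 + 16. ✓

x = 132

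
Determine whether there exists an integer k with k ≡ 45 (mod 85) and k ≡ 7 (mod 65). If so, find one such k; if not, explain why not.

No such integer exists.

Reduce both congruences modulo 5, which divides 85 and 65: they say k ≡ 45 (mod 5) and k ≡ 7 (mod 5).
But 45 mod 5 = 0 while 7 mod 5 = 2, a contradiction.
So no integer satisfies both congruences.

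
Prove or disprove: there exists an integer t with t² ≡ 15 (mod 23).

No, no such integer exists.

23 is prime, so by Euler's criterion 15 is a square mod 23 iff 15^((23−1)/2) = 15^11 ≡ 1 (mod 23).
Squaring successively (mod 23): 15^2 = 225 ≡ 18; 15^4 ≡ 18² = 324 ≡ 2; 15^8 ≡ 2² = 4 ≡ 4.
Since 11 = 8 + 2 + 1, 15^11 ≡ 4 · 18 · 15; multiplying out mod 23: 4·18 = 72 ≡ 3, then 3·15 = 45 ≡ 22. Thus 15^11 ≡ 22 ≡ −1 (mod 23).
The value −1 means 15 is a non-residue modulo 23, so t² ≡ 15 (mod 23) is impossible.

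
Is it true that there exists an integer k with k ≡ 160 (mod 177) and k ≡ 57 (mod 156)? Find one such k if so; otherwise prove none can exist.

There is no such integer.

gcd(177, 156) = 3. If k ≡ 160 (mod 177) and k ≡ 57 (mod 156), then k ≡ 160 (mod 3) and k ≡ 57 (mod 3).
But 160 mod 3 = 1 while 57 mod 3 = 0, a contradiction.
Therefore no such k exists.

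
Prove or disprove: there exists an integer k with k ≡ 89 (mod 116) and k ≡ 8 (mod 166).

Both moduli are multiples of 2 = gcd(116, 166), so any solution would satisfy k ≡ 89 and k ≡ 8 modulo 2 simultaneously.
However 89 ≡ 1 and 8 ≡ 0 (mod 2), and 1 ≠ 0.
Hence the system has no solution.

No such integer exists.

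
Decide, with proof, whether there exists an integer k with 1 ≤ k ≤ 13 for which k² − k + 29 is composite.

k = 8

At k = 8: 8² − 8 + 29 = 85 = 5·17, which is composite.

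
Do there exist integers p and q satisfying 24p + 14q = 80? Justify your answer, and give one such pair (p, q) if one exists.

p = 1, q = 4

Every value of 24p + 14q is a multiple of gcd(24, 14) = 2; since 2 ∣ 80, solutions exist.
Dividing through by 2 reduces the equation to 12p + 7q = 40.
Run the Euclidean algorithm on 12 and 7: 12 = 1·7 + 5, 7 = 1·5 + 2, 5 = 2·2 + 1, 2 = 2·1 + 0.
Working back up the chain: 1 = 5 − 2·2 = 5 − 2·(7 − 1·5) = −2·7 + 3·5 = −2·7 + 3·(12 − 1·7) = 3·12 − 5·7. So 12·3 + 7·(-5) = 1.
Multiplying through by 40: p = 3·40 = 120, q = (-5)·40 = -200 is a solution.
Shifting by a multiple of (7, −12) keeps it a solution: p = 120 − 17·7 = 1, q = -200 + 17·12 = 4.
Indeed 24·1 + 14·4 = 24 + 56 = 80.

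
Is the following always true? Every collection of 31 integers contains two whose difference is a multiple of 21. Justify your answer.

Yes, this is always true.

There are exactly 21 possible remainders on division by 21.
With 31 integers and only 21 classes, the pigeonhole principle forces two of them, say a and b, into the same class.
Their difference a − b is then a multiple of 21.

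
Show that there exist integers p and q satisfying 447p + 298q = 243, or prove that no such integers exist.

Both 447 and 298 are divisible by gcd(447, 298) = 149, hence so is any combination 447p + 298q.
However 243 leaves remainder 94 on division by 149.
So the equation is unsolvable over ℤ.

No such integers exist.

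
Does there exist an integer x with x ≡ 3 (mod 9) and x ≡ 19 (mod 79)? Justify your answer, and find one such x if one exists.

x = 651

Since 9 and 79 share no common factor, CRT says the pair of congruences has a solution (unique mod 711).
Write x = 3 + 9t and require 3 + 9t ≡ 19 (mod 79), i.e. 9t ≡ 16 (mod 79).
Since 9·44 = 396 = 5·79 + 1, the inverse of 9 mod 79 is 44.
Therefore t ≡ 44·16 = 704 ≡ 72 (mod 79).
With t = 72: x = 3 + 9·72 = 651.
Indeed 651 ≡ 3 (mod 9) and 651 ≡ 19 (mod 79).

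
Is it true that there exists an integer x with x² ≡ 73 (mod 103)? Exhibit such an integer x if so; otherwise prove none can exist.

There is no such integer.

Apply Euler's criterion with the prime 103: 73 is a quadratic residue iff 73^51 ≡ 1 (mod 103), and a non-residue iff it is ≡ −1.
Squaring successively (mod 103): 73^2 = 5329 ≡ 76; 73^4 ≡ 76² = 5776 ≡ 8; 73^8 ≡ 8² = 64 ≡ 64; 73^16 ≡ 64² = 4096 ≡ 79; 73^32 ≡ 79² = 6241 ≡ 61.
Since 51 = 32 + 16 + 2 + 1, 73^51 ≡ 61 · 79 · 76 · 73; multiplying out mod 103: 61·79 = 4819 ≡ 81, then 81·76 = 6156 ≡ 79, then 79·73 = 5767 ≡ 102. Thus 73^51 ≡ 102 ≡ −1 (mod 103).
The value −1 means 73 is a non-residue modulo 103, so x² ≡ 73 (mod 103) is impossible.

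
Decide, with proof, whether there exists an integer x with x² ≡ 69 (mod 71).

71 is prime, so by Euler's criterion 69 is a square mod 71 iff 69^((71−1)/2) = 69^35 ≡ 1 (mod 71).
Squaring successively (mod 71): 69^2 = 4761 ≡ 4; 69^4 ≡ 4² = 16 ≡ 16; 69^8 ≡ 16² = 256 ≡ 43; 69^16 ≡ 43² = 1849 ≡ 3; 69^32 ≡ 3² = 9 ≡ 9.
Since 35 = 32 + 2 + 1, 69^35 ≡ 9 · 4 · 69; multiplying out mod 71: 9·4 = 36 ≡ 36, then 36·69 = 2484 ≡ 70. Thus 69^35 ≡ 70 ≡ −1 (mod 71).
By Euler's criterion 69 is a quadratic non-residue mod 71: no x satisfies x² ≡ 69 (mod 71).

No, no such integer exists.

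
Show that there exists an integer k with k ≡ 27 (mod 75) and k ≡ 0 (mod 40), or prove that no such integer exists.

No, no such integer exists.

Both moduli are multiples of 5 = gcd(75, 40), so any solution would satisfy k ≡ 27 and k ≡ 0 modulo 5 simultaneously.
These are incompatible: 27 − 0 = 27 is not divisible by 5.
So no integer satisfies both congruences.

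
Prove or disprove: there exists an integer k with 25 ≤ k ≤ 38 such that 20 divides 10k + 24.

At k = 25, 10·25 + 24 = 274 ≡ 14 (mod 20), and each step in k adds 10, giving residues 14, 4, 14, 4, 14, 4, 14, 4, 14, 4, 14, 4, 14, 4 for k = 25, 26, …, 38.
The residue 0 does not occur, so no k in [25, 38] makes 10k + 24 a multiple of 20.

No, no such integer k in that range exists.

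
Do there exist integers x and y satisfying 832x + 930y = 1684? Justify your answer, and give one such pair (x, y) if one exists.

Since gcd(832, 930) = 2 and 1684 = 2·842, Bézout's identity guarantees a solution.
Dividing through by 2 reduces the equation to 416x + 465y = 842.
Euclidean algorithm: 465 = 1·416 + 49, 416 = 8·49 + 24, 49 = 2·24 + 1, 24 = 24·1 + 0.
Working back up the chain: 1 = 49 − 2·24 = 49 − 2·(416 − 8·49) = −2·416 + 17·49 = −2·416 + 17·(465 − 1·416) = 17·465 − 19·416. So 416·(-19) + 465·17 = 1.
Times 842: 416·(-15998) + 465·14314 = 842, so (-15998, 14314) solves it.
Shifting by a multiple of (465, −416) keeps it a solution: x = -15998 + 35·465 = 277, y = 14314 − 35·416 = -246.
Indeed 832·277 + 930·(-246) = 230464 − 228780 = 1684.

x = 277, y = -246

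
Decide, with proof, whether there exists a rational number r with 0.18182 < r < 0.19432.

Look for a denominator N such that an integer falls strictly between N·0.18182 and N·0.19432. N = 16 works: 16·0.18182 = 2.90912 < 3 < 3.10912 = 16·0.19432.
Dividing back, 0.18182 < 3/16 < 0.19432, and 3/16 is rational.

r = 3/16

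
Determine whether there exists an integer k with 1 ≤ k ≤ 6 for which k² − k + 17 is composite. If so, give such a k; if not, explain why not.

The values for k = 1, 2, …, 6 are 17, 19, 23, 29, 37, 47, and each of these is prime.
So no value in the range makes the expression composite.

There is no such integer k in that range.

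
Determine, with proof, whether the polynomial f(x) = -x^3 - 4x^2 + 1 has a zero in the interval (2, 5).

f(2) = -23 and f(5) = -224, both negative, so a sign-change argument is unavailable; we show f keeps this sign on the whole interval.
Substitute x = 2 + u, where 0 < u < 3 on the interval. Expanding, f(2 + u) = -u^3 - 10u^2 - 28u - 23.
The nonzero coefficients here are all negative, so for u > 0 every term is negative (or zero), and the constant term -23 is strictly negative.
So f is strictly negative on (2, 5); no root exists in the interval.

f has no root in that interval.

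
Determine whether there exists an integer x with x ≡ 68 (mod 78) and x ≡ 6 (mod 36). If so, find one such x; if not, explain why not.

Reduce both congruences modulo 6, which divides 78 and 36: they say x ≡ 68 (mod 6) and x ≡ 6 (mod 6).
But 68 mod 6 = 2 while 6 mod 6 = 0, a contradiction.
Therefore no such x exists.

No, no such integer exists.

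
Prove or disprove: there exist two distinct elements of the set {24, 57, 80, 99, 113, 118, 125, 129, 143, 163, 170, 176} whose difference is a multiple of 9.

Both 57 and 129 leave remainder 3 on division by 9; their difference 72 = 8·9 is a multiple of 9.

57 and 129 are such a pair.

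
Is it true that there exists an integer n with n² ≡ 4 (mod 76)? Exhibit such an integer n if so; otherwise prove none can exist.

n = 36

n = 36 works: 36² = 1296, and 1296 − 4 = 1292 = 17·76.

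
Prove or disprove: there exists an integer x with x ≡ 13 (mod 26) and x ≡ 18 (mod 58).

No such integer exists.

Reduce both congruences modulo 2, which divides 26 and 58: they say x ≡ 13 (mod 2) and x ≡ 18 (mod 2).
These are incompatible: 13 − 18 = -5 is not divisible by 2.
Therefore no such x exists.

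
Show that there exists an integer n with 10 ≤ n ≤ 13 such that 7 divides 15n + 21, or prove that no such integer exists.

There is no such integer n in that range.

The values of 15n + 21 for n = 10, 11, 12, 13 are 171, 186, 201, 216; reduced mod 7 these are 3, 4, 5, 6.
The residue 0 does not occur, so no n in [10, 13] makes 15n + 21 a multiple of 7.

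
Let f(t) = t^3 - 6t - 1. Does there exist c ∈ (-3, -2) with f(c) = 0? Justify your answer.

Such a root exists.

f(-3) = -10 and f(-2) = 3, which have opposite signs.
As a polynomial, f is continuous on every closed interval.
So by the Intermediate Value Theorem there is a c strictly between -3 and -2 with f(c) = 0.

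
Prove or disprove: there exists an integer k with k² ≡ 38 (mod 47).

No, no such integer exists.

Apply Euler's criterion with the prime 47: 38 is a quadratic residue iff 38^23 ≡ 1 (mod 47), and a non-residue iff it is ≡ −1.
Repeated squaring mod 47: 38^2 = 1444 ≡ 34; 38^4 ≡ 34² = 1156 ≡ 28; 38^8 ≡ 28² = 784 ≡ 32; 38^16 ≡ 32² = 1024 ≡ 37.
Since 23 = 16 + 4 + 2 + 1, 38^23 ≡ 37 · 28 · 34 · 38; multiplying out mod 47: 37·28 = 1036 ≡ 2, then 2·34 = 68 ≡ 21, then 21·38 = 798 ≡ 46. Thus 38^23 ≡ 46 ≡ −1 (mod 47).
The value −1 means 38 is a non-residue modulo 47, so k² ≡ 38 (mod 47) is impossible.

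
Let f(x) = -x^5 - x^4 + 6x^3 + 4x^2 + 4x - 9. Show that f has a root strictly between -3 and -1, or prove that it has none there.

f(-3) = 15 and f(-1) = -15, which have opposite signs.
f is continuous everywhere (it is a polynomial), in particular on [-3, -1].
By the Intermediate Value Theorem, f takes the value 0 somewhere in the open interval.

Yes, f has a root in the interval.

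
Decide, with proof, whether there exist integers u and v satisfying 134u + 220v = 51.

No, no such integers exist.

Both 134 and 220 are divisible by gcd(134, 220) = 2, hence so is any combination 134u + 220v.
But 51 = 2·25 + 1, so 2 ∤ 51.
Hence no integers u, v satisfy the equation.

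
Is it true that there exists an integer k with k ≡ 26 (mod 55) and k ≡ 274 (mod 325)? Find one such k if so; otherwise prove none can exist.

gcd(55, 325) = 5. If k ≡ 26 (mod 55) and k ≡ 274 (mod 325), then k ≡ 26 (mod 5) and k ≡ 274 (mod 5).
However 26 ≡ 1 and 274 ≡ 4 (mod 5), and 1 ≠ 4.
So no integer satisfies both congruences.

No, no such integer exists.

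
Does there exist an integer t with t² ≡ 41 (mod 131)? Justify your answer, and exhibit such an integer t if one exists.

Take t = 33. Then 33² = 1089 = 8·131 + 41, so 33² ≡ 41 (mod 131).

t = 33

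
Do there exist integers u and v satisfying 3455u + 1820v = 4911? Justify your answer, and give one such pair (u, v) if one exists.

Both 3455 and 1820 are divisible by gcd(3455, 1820) = 5, hence so is any combination 3455u + 1820v.
However 4911 leaves remainder 1 on division by 5.
So the equation is unsolvable over ℤ.

There are no such integers.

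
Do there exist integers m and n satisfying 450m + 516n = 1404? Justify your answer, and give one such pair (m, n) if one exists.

m = 10, n = -6

gcd(450, 516) = 6, and 6 divides 1404, so integer solutions exist.
Dividing through by 6 reduces the equation to 75m + 86n = 234.
Euclidean algorithm: 86 = 1·75 + 11, 75 = 6·11 + 9, 11 = 1·9 + 2, 9 = 4·2 + 1, 2 = 2·1 + 0.
Back-substituting, 1 = 9 − 4·2 = 9 − 4·(11 − 1·9) = −4·11 + 5·9 = −4·11 + 5·(75 − 6·11) = 5·75 − 34·11 = 5·75 − 34·(86 − 1·75) = −34·86 + 39·75; that is, 75·39 + 86·(-34) = 1.
Multiplying through by 234: m = 39·234 = 9126, n = (-34)·234 = -7956 is a solution.
The general solution is m = 9126 + 86k, n = -7956 − 75k; taking k = -106 gives the smaller pair m = 10, n = -6.
Indeed 450·10 + 516·(-6) = 4500 − 3096 = 1404.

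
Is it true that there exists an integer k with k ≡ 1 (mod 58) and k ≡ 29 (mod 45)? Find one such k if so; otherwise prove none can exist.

The moduli 58 and 45 are coprime, so by the Chinese Remainder Theorem a unique solution modulo 2610 exists.
Any solution of the first congruence is k = 1 + 58t; substituting into the second, 58t ≡ 29 − 1 ≡ 28 (mod 45).
58 ≡ 13 (mod 45), so this reads 13t ≡ 28 (mod 45). To invert 13 modulo 45: 45 = 3·13 + 6, 13 = 2·6 + 1, 6 = 6·1 + 0, and unwinding, 1 = 13 − 2·6 = 13 − 2·(45 − 3·13) = −2·45 + 7·13. Thus 13⁻¹ ≡ 7 (mod 45).
Therefore t ≡ 7·28 = 196 ≡ 16 (mod 45).
Taking t = 16 gives k = 1 + 58·16 = 929.
Check: 929 mod 58 = 1, 929 mod 45 = 29. ✓

k = 929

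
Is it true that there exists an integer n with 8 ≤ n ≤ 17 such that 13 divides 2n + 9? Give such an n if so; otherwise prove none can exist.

For n = 8, 9, …, 14 the values 25, 27, 29, 31, 33, 35, 37 are not multiples of 13. Try n = 15: 2·15 + 9 = 39 = 3·13, which is divisible by 13.

n = 15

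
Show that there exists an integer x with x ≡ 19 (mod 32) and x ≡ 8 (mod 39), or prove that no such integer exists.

gcd(32, 39) = 1, so the Chinese Remainder Theorem guarantees exactly one residue class mod 1248 satisfying both.
Any solution of the first congruence is x = 19 + 32t; substituting into the second, 32t ≡ 8 − 19 ≡ 28 (mod 39).
Since 32·11 = 352 = 9·39 + 1, the inverse of 32 mod 39 is 11.
Multiplying by 11: t ≡ 11·28 = 308 ≡ 35 (mod 39).
Taking t = 35 gives x = 19 + 32·35 = 1139.
Check: 1139 mod 32 = 19, 1139 mod 39 = 8. ✓

x = 1139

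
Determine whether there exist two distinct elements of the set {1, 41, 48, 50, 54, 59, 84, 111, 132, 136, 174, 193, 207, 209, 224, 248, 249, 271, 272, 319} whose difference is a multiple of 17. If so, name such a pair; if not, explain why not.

50 and 84 are such a pair.

Both 50 and 84 leave remainder 16 on division by 17; their difference 34 = 2·17 is a multiple of 17.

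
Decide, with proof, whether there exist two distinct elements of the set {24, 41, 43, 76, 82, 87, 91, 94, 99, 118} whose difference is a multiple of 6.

The pair (43, 91) works.

Both 43 and 91 leave remainder 1 on division by 6; their difference 48 = 8·6 is a multiple of 6.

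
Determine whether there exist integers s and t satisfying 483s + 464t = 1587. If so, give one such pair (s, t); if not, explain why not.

Since gcd(483, 464) = 1, every integer is an integer combination of 483 and 464.
Run the Euclidean algorithm on 483 and 464: 483 = 1·464 + 19, 464 = 24·19 + 8, 19 = 2·8 + 3, 8 = 2·3 + 2, 3 = 1·2 + 1, 2 = 2·1 + 0.
Unwinding: 1 = 3 − 1·2 = 3 − (8 − 2·3) = −8 + 3·3 = −8 + 3·(19 − 2·8) = 3·19 − 7·8 = 3·19 − 7·(464 − 24·19) = −7·464 + 171·19 = −7·464 + 171·(483 − 1·464) = 171·483 − 178·464, i.e. 483·171 + 464·(-178) = 1.
Scaling by 1587 gives the particular solution (s, t) = (271377, -282486).
Shifting by a multiple of (464, −483) keeps it a solution: s = 271377 − 584·464 = 401, t = -282486 + 584·483 = -414.
Check: 483·401 + 464·(-414) = 193683 − 192096 = 1587. ✓

s = 401, t = -414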